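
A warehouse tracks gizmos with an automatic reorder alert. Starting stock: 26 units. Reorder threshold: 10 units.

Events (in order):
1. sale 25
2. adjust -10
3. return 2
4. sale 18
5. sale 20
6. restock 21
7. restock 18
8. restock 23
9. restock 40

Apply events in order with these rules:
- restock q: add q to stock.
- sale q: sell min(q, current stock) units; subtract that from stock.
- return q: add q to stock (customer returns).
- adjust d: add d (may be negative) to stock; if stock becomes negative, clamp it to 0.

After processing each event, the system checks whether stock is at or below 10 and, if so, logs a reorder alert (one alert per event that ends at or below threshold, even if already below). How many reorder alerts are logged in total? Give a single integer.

Answer: 5

Derivation:
Processing events:
Start: stock = 26
  Event 1 (sale 25): sell min(25,26)=25. stock: 26 - 25 = 1. total_sold = 25
  Event 2 (adjust -10): 1 + -10 = 0 (clamped to 0)
  Event 3 (return 2): 0 + 2 = 2
  Event 4 (sale 18): sell min(18,2)=2. stock: 2 - 2 = 0. total_sold = 27
  Event 5 (sale 20): sell min(20,0)=0. stock: 0 - 0 = 0. total_sold = 27
  Event 6 (restock 21): 0 + 21 = 21
  Event 7 (restock 18): 21 + 18 = 39
  Event 8 (restock 23): 39 + 23 = 62
  Event 9 (restock 40): 62 + 40 = 102
Final: stock = 102, total_sold = 27

Checking against threshold 10:
  After event 1: stock=1 <= 10 -> ALERT
  After event 2: stock=0 <= 10 -> ALERT
  After event 3: stock=2 <= 10 -> ALERT
  After event 4: stock=0 <= 10 -> ALERT
  After event 5: stock=0 <= 10 -> ALERT
  After event 6: stock=21 > 10
  After event 7: stock=39 > 10
  After event 8: stock=62 > 10
  After event 9: stock=102 > 10
Alert events: [1, 2, 3, 4, 5]. Count = 5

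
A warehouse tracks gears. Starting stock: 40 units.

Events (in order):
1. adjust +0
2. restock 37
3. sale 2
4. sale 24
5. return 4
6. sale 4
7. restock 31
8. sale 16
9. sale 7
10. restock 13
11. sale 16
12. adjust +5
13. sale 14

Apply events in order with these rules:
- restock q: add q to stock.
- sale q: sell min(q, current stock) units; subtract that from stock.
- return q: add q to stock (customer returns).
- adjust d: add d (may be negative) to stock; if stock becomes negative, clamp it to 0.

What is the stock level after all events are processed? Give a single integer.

Processing events:
Start: stock = 40
  Event 1 (adjust +0): 40 + 0 = 40
  Event 2 (restock 37): 40 + 37 = 77
  Event 3 (sale 2): sell min(2,77)=2. stock: 77 - 2 = 75. total_sold = 2
  Event 4 (sale 24): sell min(24,75)=24. stock: 75 - 24 = 51. total_sold = 26
  Event 5 (return 4): 51 + 4 = 55
  Event 6 (sale 4): sell min(4,55)=4. stock: 55 - 4 = 51. total_sold = 30
  Event 7 (restock 31): 51 + 31 = 82
  Event 8 (sale 16): sell min(16,82)=16. stock: 82 - 16 = 66. total_sold = 46
  Event 9 (sale 7): sell min(7,66)=7. stock: 66 - 7 = 59. total_sold = 53
  Event 10 (restock 13): 59 + 13 = 72
  Event 11 (sale 16): sell min(16,72)=16. stock: 72 - 16 = 56. total_sold = 69
  Event 12 (adjust +5): 56 + 5 = 61
  Event 13 (sale 14): sell min(14,61)=14. stock: 61 - 14 = 47. total_sold = 83
Final: stock = 47, total_sold = 83

Answer: 47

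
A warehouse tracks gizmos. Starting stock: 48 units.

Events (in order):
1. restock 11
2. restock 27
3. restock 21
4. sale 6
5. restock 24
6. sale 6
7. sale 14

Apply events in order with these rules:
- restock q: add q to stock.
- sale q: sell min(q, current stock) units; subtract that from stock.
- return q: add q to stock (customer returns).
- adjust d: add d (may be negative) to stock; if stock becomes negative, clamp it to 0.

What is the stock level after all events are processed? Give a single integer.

Processing events:
Start: stock = 48
  Event 1 (restock 11): 48 + 11 = 59
  Event 2 (restock 27): 59 + 27 = 86
  Event 3 (restock 21): 86 + 21 = 107
  Event 4 (sale 6): sell min(6,107)=6. stock: 107 - 6 = 101. total_sold = 6
  Event 5 (restock 24): 101 + 24 = 125
  Event 6 (sale 6): sell min(6,125)=6. stock: 125 - 6 = 119. total_sold = 12
  Event 7 (sale 14): sell min(14,119)=14. stock: 119 - 14 = 105. total_sold = 26
Final: stock = 105, total_sold = 26

Answer: 105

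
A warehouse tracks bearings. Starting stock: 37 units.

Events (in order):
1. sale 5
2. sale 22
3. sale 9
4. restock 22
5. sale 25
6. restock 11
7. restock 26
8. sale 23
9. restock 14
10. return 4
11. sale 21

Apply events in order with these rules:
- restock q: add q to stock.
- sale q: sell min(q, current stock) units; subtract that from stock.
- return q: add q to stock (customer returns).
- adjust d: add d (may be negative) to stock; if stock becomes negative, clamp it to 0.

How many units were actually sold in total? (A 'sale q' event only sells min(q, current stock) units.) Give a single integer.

Processing events:
Start: stock = 37
  Event 1 (sale 5): sell min(5,37)=5. stock: 37 - 5 = 32. total_sold = 5
  Event 2 (sale 22): sell min(22,32)=22. stock: 32 - 22 = 10. total_sold = 27
  Event 3 (sale 9): sell min(9,10)=9. stock: 10 - 9 = 1. total_sold = 36
  Event 4 (restock 22): 1 + 22 = 23
  Event 5 (sale 25): sell min(25,23)=23. stock: 23 - 23 = 0. total_sold = 59
  Event 6 (restock 11): 0 + 11 = 11
  Event 7 (restock 26): 11 + 26 = 37
  Event 8 (sale 23): sell min(23,37)=23. stock: 37 - 23 = 14. total_sold = 82
  Event 9 (restock 14): 14 + 14 = 28
  Event 10 (return 4): 28 + 4 = 32
  Event 11 (sale 21): sell min(21,32)=21. stock: 32 - 21 = 11. total_sold = 103
Final: stock = 11, total_sold = 103

Answer: 103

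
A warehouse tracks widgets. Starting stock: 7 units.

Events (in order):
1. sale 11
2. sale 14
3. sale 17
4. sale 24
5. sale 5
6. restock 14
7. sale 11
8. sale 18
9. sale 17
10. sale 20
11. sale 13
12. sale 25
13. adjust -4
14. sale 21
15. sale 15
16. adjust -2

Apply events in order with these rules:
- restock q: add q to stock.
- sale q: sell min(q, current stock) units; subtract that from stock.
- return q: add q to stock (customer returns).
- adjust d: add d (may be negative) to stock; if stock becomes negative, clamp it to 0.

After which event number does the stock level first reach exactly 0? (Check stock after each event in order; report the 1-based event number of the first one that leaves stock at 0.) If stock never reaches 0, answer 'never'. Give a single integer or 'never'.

Answer: 1

Derivation:
Processing events:
Start: stock = 7
  Event 1 (sale 11): sell min(11,7)=7. stock: 7 - 7 = 0. total_sold = 7
  Event 2 (sale 14): sell min(14,0)=0. stock: 0 - 0 = 0. total_sold = 7
  Event 3 (sale 17): sell min(17,0)=0. stock: 0 - 0 = 0. total_sold = 7
  Event 4 (sale 24): sell min(24,0)=0. stock: 0 - 0 = 0. total_sold = 7
  Event 5 (sale 5): sell min(5,0)=0. stock: 0 - 0 = 0. total_sold = 7
  Event 6 (restock 14): 0 + 14 = 14
  Event 7 (sale 11): sell min(11,14)=11. stock: 14 - 11 = 3. total_sold = 18
  Event 8 (sale 18): sell min(18,3)=3. stock: 3 - 3 = 0. total_sold = 21
  Event 9 (sale 17): sell min(17,0)=0. stock: 0 - 0 = 0. total_sold = 21
  Event 10 (sale 20): sell min(20,0)=0. stock: 0 - 0 = 0. total_sold = 21
  Event 11 (sale 13): sell min(13,0)=0. stock: 0 - 0 = 0. total_sold = 21
  Event 12 (sale 25): sell min(25,0)=0. stock: 0 - 0 = 0. total_sold = 21
  Event 13 (adjust -4): 0 + -4 = 0 (clamped to 0)
  Event 14 (sale 21): sell min(21,0)=0. stock: 0 - 0 = 0. total_sold = 21
  Event 15 (sale 15): sell min(15,0)=0. stock: 0 - 0 = 0. total_sold = 21
  Event 16 (adjust -2): 0 + -2 = 0 (clamped to 0)
Final: stock = 0, total_sold = 21

First zero at event 1.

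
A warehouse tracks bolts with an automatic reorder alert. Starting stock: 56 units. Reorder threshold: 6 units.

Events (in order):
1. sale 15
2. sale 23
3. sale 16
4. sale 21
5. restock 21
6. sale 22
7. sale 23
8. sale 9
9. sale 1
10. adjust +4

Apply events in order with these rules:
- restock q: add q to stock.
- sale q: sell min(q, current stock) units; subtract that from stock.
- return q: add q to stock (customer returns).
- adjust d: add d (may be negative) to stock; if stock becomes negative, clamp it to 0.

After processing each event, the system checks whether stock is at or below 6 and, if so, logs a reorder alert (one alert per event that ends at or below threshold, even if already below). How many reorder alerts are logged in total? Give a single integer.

Answer: 7

Derivation:
Processing events:
Start: stock = 56
  Event 1 (sale 15): sell min(15,56)=15. stock: 56 - 15 = 41. total_sold = 15
  Event 2 (sale 23): sell min(23,41)=23. stock: 41 - 23 = 18. total_sold = 38
  Event 3 (sale 16): sell min(16,18)=16. stock: 18 - 16 = 2. total_sold = 54
  Event 4 (sale 21): sell min(21,2)=2. stock: 2 - 2 = 0. total_sold = 56
  Event 5 (restock 21): 0 + 21 = 21
  Event 6 (sale 22): sell min(22,21)=21. stock: 21 - 21 = 0. total_sold = 77
  Event 7 (sale 23): sell min(23,0)=0. stock: 0 - 0 = 0. total_sold = 77
  Event 8 (sale 9): sell min(9,0)=0. stock: 0 - 0 = 0. total_sold = 77
  Event 9 (sale 1): sell min(1,0)=0. stock: 0 - 0 = 0. total_sold = 77
  Event 10 (adjust +4): 0 + 4 = 4
Final: stock = 4, total_sold = 77

Checking against threshold 6:
  After event 1: stock=41 > 6
  After event 2: stock=18 > 6
  After event 3: stock=2 <= 6 -> ALERT
  After event 4: stock=0 <= 6 -> ALERT
  After event 5: stock=21 > 6
  After event 6: stock=0 <= 6 -> ALERT
  After event 7: stock=0 <= 6 -> ALERT
  After event 8: stock=0 <= 6 -> ALERT
  After event 9: stock=0 <= 6 -> ALERT
  After event 10: stock=4 <= 6 -> ALERT
Alert events: [3, 4, 6, 7, 8, 9, 10]. Count = 7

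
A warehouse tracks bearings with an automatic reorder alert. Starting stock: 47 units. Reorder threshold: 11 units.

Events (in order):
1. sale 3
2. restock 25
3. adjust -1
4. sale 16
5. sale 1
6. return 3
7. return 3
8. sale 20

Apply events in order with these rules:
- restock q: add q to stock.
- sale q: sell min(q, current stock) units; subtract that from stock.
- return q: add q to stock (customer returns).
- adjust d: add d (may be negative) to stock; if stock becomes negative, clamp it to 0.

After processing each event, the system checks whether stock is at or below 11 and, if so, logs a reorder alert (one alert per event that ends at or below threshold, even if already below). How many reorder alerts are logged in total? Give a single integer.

Answer: 0

Derivation:
Processing events:
Start: stock = 47
  Event 1 (sale 3): sell min(3,47)=3. stock: 47 - 3 = 44. total_sold = 3
  Event 2 (restock 25): 44 + 25 = 69
  Event 3 (adjust -1): 69 + -1 = 68
  Event 4 (sale 16): sell min(16,68)=16. stock: 68 - 16 = 52. total_sold = 19
  Event 5 (sale 1): sell min(1,52)=1. stock: 52 - 1 = 51. total_sold = 20
  Event 6 (return 3): 51 + 3 = 54
  Event 7 (return 3): 54 + 3 = 57
  Event 8 (sale 20): sell min(20,57)=20. stock: 57 - 20 = 37. total_sold = 40
Final: stock = 37, total_sold = 40

Checking against threshold 11:
  After event 1: stock=44 > 11
  After event 2: stock=69 > 11
  After event 3: stock=68 > 11
  After event 4: stock=52 > 11
  After event 5: stock=51 > 11
  After event 6: stock=54 > 11
  After event 7: stock=57 > 11
  After event 8: stock=37 > 11
Alert events: []. Count = 0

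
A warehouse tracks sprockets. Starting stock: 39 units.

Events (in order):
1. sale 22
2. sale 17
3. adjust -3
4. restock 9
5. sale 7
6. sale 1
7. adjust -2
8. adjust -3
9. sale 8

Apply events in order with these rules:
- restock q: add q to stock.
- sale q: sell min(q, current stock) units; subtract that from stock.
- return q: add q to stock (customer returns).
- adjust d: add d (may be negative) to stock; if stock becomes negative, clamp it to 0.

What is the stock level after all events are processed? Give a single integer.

Answer: 0

Derivation:
Processing events:
Start: stock = 39
  Event 1 (sale 22): sell min(22,39)=22. stock: 39 - 22 = 17. total_sold = 22
  Event 2 (sale 17): sell min(17,17)=17. stock: 17 - 17 = 0. total_sold = 39
  Event 3 (adjust -3): 0 + -3 = 0 (clamped to 0)
  Event 4 (restock 9): 0 + 9 = 9
  Event 5 (sale 7): sell min(7,9)=7. stock: 9 - 7 = 2. total_sold = 46
  Event 6 (sale 1): sell min(1,2)=1. stock: 2 - 1 = 1. total_sold = 47
  Event 7 (adjust -2): 1 + -2 = 0 (clamped to 0)
  Event 8 (adjust -3): 0 + -3 = 0 (clamped to 0)
  Event 9 (sale 8): sell min(8,0)=0. stock: 0 - 0 = 0. total_sold = 47
Final: stock = 0, total_sold = 47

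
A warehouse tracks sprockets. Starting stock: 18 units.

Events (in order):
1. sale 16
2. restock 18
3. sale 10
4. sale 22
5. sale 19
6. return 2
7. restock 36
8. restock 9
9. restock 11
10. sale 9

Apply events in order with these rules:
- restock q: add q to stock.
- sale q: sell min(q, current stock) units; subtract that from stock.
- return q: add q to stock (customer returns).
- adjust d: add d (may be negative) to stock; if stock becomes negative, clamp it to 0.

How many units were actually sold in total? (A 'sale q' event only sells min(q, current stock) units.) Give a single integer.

Answer: 45

Derivation:
Processing events:
Start: stock = 18
  Event 1 (sale 16): sell min(16,18)=16. stock: 18 - 16 = 2. total_sold = 16
  Event 2 (restock 18): 2 + 18 = 20
  Event 3 (sale 10): sell min(10,20)=10. stock: 20 - 10 = 10. total_sold = 26
  Event 4 (sale 22): sell min(22,10)=10. stock: 10 - 10 = 0. total_sold = 36
  Event 5 (sale 19): sell min(19,0)=0. stock: 0 - 0 = 0. total_sold = 36
  Event 6 (return 2): 0 + 2 = 2
  Event 7 (restock 36): 2 + 36 = 38
  Event 8 (restock 9): 38 + 9 = 47
  Event 9 (restock 11): 47 + 11 = 58
  Event 10 (sale 9): sell min(9,58)=9. stock: 58 - 9 = 49. total_sold = 45
Final: stock = 49, total_sold = 45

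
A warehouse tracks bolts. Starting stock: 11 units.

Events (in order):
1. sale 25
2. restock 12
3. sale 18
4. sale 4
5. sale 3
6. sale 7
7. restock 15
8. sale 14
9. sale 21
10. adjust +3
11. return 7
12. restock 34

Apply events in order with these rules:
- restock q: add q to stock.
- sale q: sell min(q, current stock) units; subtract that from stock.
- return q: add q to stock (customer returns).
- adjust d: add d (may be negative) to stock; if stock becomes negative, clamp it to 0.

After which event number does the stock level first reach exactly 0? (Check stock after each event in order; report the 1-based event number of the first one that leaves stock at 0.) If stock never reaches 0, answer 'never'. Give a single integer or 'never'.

Processing events:
Start: stock = 11
  Event 1 (sale 25): sell min(25,11)=11. stock: 11 - 11 = 0. total_sold = 11
  Event 2 (restock 12): 0 + 12 = 12
  Event 3 (sale 18): sell min(18,12)=12. stock: 12 - 12 = 0. total_sold = 23
  Event 4 (sale 4): sell min(4,0)=0. stock: 0 - 0 = 0. total_sold = 23
  Event 5 (sale 3): sell min(3,0)=0. stock: 0 - 0 = 0. total_sold = 23
  Event 6 (sale 7): sell min(7,0)=0. stock: 0 - 0 = 0. total_sold = 23
  Event 7 (restock 15): 0 + 15 = 15
  Event 8 (sale 14): sell min(14,15)=14. stock: 15 - 14 = 1. total_sold = 37
  Event 9 (sale 21): sell min(21,1)=1. stock: 1 - 1 = 0. total_sold = 38
  Event 10 (adjust +3): 0 + 3 = 3
  Event 11 (return 7): 3 + 7 = 10
  Event 12 (restock 34): 10 + 34 = 44
Final: stock = 44, total_sold = 38

First zero at event 1.

Answer: 1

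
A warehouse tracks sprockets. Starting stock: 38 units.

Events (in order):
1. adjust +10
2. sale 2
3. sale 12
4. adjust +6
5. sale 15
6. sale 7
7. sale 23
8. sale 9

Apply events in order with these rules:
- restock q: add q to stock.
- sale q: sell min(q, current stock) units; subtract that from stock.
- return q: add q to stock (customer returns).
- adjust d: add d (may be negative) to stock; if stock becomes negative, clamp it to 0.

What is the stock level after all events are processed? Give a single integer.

Answer: 0

Derivation:
Processing events:
Start: stock = 38
  Event 1 (adjust +10): 38 + 10 = 48
  Event 2 (sale 2): sell min(2,48)=2. stock: 48 - 2 = 46. total_sold = 2
  Event 3 (sale 12): sell min(12,46)=12. stock: 46 - 12 = 34. total_sold = 14
  Event 4 (adjust +6): 34 + 6 = 40
  Event 5 (sale 15): sell min(15,40)=15. stock: 40 - 15 = 25. total_sold = 29
  Event 6 (sale 7): sell min(7,25)=7. stock: 25 - 7 = 18. total_sold = 36
  Event 7 (sale 23): sell min(23,18)=18. stock: 18 - 18 = 0. total_sold = 54
  Event 8 (sale 9): sell min(9,0)=0. stock: 0 - 0 = 0. total_sold = 54
Final: stock = 0, total_sold = 54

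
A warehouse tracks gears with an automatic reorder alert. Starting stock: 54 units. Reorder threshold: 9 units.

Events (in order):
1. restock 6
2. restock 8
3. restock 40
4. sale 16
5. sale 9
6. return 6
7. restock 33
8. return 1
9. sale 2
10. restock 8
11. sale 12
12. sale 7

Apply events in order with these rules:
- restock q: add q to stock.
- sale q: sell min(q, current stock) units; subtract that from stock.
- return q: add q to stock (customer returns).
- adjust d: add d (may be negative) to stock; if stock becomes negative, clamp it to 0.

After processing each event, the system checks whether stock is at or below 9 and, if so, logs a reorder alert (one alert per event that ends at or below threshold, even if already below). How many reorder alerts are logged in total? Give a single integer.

Processing events:
Start: stock = 54
  Event 1 (restock 6): 54 + 6 = 60
  Event 2 (restock 8): 60 + 8 = 68
  Event 3 (restock 40): 68 + 40 = 108
  Event 4 (sale 16): sell min(16,108)=16. stock: 108 - 16 = 92. total_sold = 16
  Event 5 (sale 9): sell min(9,92)=9. stock: 92 - 9 = 83. total_sold = 25
  Event 6 (return 6): 83 + 6 = 89
  Event 7 (restock 33): 89 + 33 = 122
  Event 8 (return 1): 122 + 1 = 123
  Event 9 (sale 2): sell min(2,123)=2. stock: 123 - 2 = 121. total_sold = 27
  Event 10 (restock 8): 121 + 8 = 129
  Event 11 (sale 12): sell min(12,129)=12. stock: 129 - 12 = 117. total_sold = 39
  Event 12 (sale 7): sell min(7,117)=7. stock: 117 - 7 = 110. total_sold = 46
Final: stock = 110, total_sold = 46

Checking against threshold 9:
  After event 1: stock=60 > 9
  After event 2: stock=68 > 9
  After event 3: stock=108 > 9
  After event 4: stock=92 > 9
  After event 5: stock=83 > 9
  After event 6: stock=89 > 9
  After event 7: stock=122 > 9
  After event 8: stock=123 > 9
  After event 9: stock=121 > 9
  After event 10: stock=129 > 9
  After event 11: stock=117 > 9
  After event 12: stock=110 > 9
Alert events: []. Count = 0

Answer: 0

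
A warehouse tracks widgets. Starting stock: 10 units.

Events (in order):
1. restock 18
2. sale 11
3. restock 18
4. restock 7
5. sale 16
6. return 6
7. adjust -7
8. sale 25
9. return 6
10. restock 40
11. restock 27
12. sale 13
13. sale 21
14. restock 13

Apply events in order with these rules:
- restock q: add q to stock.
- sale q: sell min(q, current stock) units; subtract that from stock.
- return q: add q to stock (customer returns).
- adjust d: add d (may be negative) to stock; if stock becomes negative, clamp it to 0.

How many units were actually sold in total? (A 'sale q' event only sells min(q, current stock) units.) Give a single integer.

Processing events:
Start: stock = 10
  Event 1 (restock 18): 10 + 18 = 28
  Event 2 (sale 11): sell min(11,28)=11. stock: 28 - 11 = 17. total_sold = 11
  Event 3 (restock 18): 17 + 18 = 35
  Event 4 (restock 7): 35 + 7 = 42
  Event 5 (sale 16): sell min(16,42)=16. stock: 42 - 16 = 26. total_sold = 27
  Event 6 (return 6): 26 + 6 = 32
  Event 7 (adjust -7): 32 + -7 = 25
  Event 8 (sale 25): sell min(25,25)=25. stock: 25 - 25 = 0. total_sold = 52
  Event 9 (return 6): 0 + 6 = 6
  Event 10 (restock 40): 6 + 40 = 46
  Event 11 (restock 27): 46 + 27 = 73
  Event 12 (sale 13): sell min(13,73)=13. stock: 73 - 13 = 60. total_sold = 65
  Event 13 (sale 21): sell min(21,60)=21. stock: 60 - 21 = 39. total_sold = 86
  Event 14 (restock 13): 39 + 13 = 52
Final: stock = 52, total_sold = 86

Answer: 86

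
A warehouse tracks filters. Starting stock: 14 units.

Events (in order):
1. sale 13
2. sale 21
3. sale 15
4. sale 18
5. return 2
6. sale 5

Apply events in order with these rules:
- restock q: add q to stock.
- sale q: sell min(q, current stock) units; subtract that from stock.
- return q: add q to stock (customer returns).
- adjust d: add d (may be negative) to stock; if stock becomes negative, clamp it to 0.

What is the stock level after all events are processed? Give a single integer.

Processing events:
Start: stock = 14
  Event 1 (sale 13): sell min(13,14)=13. stock: 14 - 13 = 1. total_sold = 13
  Event 2 (sale 21): sell min(21,1)=1. stock: 1 - 1 = 0. total_sold = 14
  Event 3 (sale 15): sell min(15,0)=0. stock: 0 - 0 = 0. total_sold = 14
  Event 4 (sale 18): sell min(18,0)=0. stock: 0 - 0 = 0. total_sold = 14
  Event 5 (return 2): 0 + 2 = 2
  Event 6 (sale 5): sell min(5,2)=2. stock: 2 - 2 = 0. total_sold = 16
Final: stock = 0, total_sold = 16

Answer: 0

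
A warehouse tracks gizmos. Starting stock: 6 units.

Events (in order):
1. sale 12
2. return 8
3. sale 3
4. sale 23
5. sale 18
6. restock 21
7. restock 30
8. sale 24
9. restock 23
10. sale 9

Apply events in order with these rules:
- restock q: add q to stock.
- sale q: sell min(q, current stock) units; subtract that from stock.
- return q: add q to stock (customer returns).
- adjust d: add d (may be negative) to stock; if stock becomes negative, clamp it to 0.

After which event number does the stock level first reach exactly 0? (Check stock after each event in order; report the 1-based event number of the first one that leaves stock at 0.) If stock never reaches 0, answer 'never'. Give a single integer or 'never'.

Answer: 1

Derivation:
Processing events:
Start: stock = 6
  Event 1 (sale 12): sell min(12,6)=6. stock: 6 - 6 = 0. total_sold = 6
  Event 2 (return 8): 0 + 8 = 8
  Event 3 (sale 3): sell min(3,8)=3. stock: 8 - 3 = 5. total_sold = 9
  Event 4 (sale 23): sell min(23,5)=5. stock: 5 - 5 = 0. total_sold = 14
  Event 5 (sale 18): sell min(18,0)=0. stock: 0 - 0 = 0. total_sold = 14
  Event 6 (restock 21): 0 + 21 = 21
  Event 7 (restock 30): 21 + 30 = 51
  Event 8 (sale 24): sell min(24,51)=24. stock: 51 - 24 = 27. total_sold = 38
  Event 9 (restock 23): 27 + 23 = 50
  Event 10 (sale 9): sell min(9,50)=9. stock: 50 - 9 = 41. total_sold = 47
Final: stock = 41, total_sold = 47

First zero at event 1.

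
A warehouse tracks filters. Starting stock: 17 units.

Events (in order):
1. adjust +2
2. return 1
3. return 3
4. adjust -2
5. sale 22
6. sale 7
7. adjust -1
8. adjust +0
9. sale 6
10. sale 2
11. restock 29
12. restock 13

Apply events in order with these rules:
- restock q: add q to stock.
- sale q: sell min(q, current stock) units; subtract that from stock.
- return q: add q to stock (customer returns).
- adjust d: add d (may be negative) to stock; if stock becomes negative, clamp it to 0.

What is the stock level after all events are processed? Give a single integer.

Answer: 42

Derivation:
Processing events:
Start: stock = 17
  Event 1 (adjust +2): 17 + 2 = 19
  Event 2 (return 1): 19 + 1 = 20
  Event 3 (return 3): 20 + 3 = 23
  Event 4 (adjust -2): 23 + -2 = 21
  Event 5 (sale 22): sell min(22,21)=21. stock: 21 - 21 = 0. total_sold = 21
  Event 6 (sale 7): sell min(7,0)=0. stock: 0 - 0 = 0. total_sold = 21
  Event 7 (adjust -1): 0 + -1 = 0 (clamped to 0)
  Event 8 (adjust +0): 0 + 0 = 0
  Event 9 (sale 6): sell min(6,0)=0. stock: 0 - 0 = 0. total_sold = 21
  Event 10 (sale 2): sell min(2,0)=0. stock: 0 - 0 = 0. total_sold = 21
  Event 11 (restock 29): 0 + 29 = 29
  Event 12 (restock 13): 29 + 13 = 42
Final: stock = 42, total_sold = 21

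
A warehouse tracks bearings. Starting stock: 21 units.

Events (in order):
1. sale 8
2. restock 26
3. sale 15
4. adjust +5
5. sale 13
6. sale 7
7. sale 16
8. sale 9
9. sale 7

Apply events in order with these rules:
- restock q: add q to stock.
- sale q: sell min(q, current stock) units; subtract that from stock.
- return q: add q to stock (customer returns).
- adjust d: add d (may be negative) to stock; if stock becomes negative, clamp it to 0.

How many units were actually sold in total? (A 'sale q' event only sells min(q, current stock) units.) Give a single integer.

Answer: 52

Derivation:
Processing events:
Start: stock = 21
  Event 1 (sale 8): sell min(8,21)=8. stock: 21 - 8 = 13. total_sold = 8
  Event 2 (restock 26): 13 + 26 = 39
  Event 3 (sale 15): sell min(15,39)=15. stock: 39 - 15 = 24. total_sold = 23
  Event 4 (adjust +5): 24 + 5 = 29
  Event 5 (sale 13): sell min(13,29)=13. stock: 29 - 13 = 16. total_sold = 36
  Event 6 (sale 7): sell min(7,16)=7. stock: 16 - 7 = 9. total_sold = 43
  Event 7 (sale 16): sell min(16,9)=9. stock: 9 - 9 = 0. total_sold = 52
  Event 8 (sale 9): sell min(9,0)=0. stock: 0 - 0 = 0. total_sold = 52
  Event 9 (sale 7): sell min(7,0)=0. stock: 0 - 0 = 0. total_sold = 52
Final: stock = 0, total_sold = 52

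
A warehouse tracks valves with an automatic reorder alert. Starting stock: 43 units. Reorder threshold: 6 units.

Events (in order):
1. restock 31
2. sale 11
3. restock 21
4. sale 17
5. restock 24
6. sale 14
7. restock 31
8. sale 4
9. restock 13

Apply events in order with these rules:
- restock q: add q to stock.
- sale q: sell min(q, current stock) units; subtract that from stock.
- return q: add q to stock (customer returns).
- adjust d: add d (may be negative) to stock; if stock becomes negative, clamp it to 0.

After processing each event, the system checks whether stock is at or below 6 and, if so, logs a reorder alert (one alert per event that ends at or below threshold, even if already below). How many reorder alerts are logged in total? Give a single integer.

Answer: 0

Derivation:
Processing events:
Start: stock = 43
  Event 1 (restock 31): 43 + 31 = 74
  Event 2 (sale 11): sell min(11,74)=11. stock: 74 - 11 = 63. total_sold = 11
  Event 3 (restock 21): 63 + 21 = 84
  Event 4 (sale 17): sell min(17,84)=17. stock: 84 - 17 = 67. total_sold = 28
  Event 5 (restock 24): 67 + 24 = 91
  Event 6 (sale 14): sell min(14,91)=14. stock: 91 - 14 = 77. total_sold = 42
  Event 7 (restock 31): 77 + 31 = 108
  Event 8 (sale 4): sell min(4,108)=4. stock: 108 - 4 = 104. total_sold = 46
  Event 9 (restock 13): 104 + 13 = 117
Final: stock = 117, total_sold = 46

Checking against threshold 6:
  After event 1: stock=74 > 6
  After event 2: stock=63 > 6
  After event 3: stock=84 > 6
  After event 4: stock=67 > 6
  After event 5: stock=91 > 6
  After event 6: stock=77 > 6
  After event 7: stock=108 > 6
  After event 8: stock=104 > 6
  After event 9: stock=117 > 6
Alert events: []. Count = 0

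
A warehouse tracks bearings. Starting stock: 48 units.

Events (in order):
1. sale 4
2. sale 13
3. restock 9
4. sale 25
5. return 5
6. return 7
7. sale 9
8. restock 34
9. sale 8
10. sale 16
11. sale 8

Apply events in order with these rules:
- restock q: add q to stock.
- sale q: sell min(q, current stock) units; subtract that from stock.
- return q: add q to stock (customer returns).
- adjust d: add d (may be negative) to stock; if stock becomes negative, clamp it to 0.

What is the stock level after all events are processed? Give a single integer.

Processing events:
Start: stock = 48
  Event 1 (sale 4): sell min(4,48)=4. stock: 48 - 4 = 44. total_sold = 4
  Event 2 (sale 13): sell min(13,44)=13. stock: 44 - 13 = 31. total_sold = 17
  Event 3 (restock 9): 31 + 9 = 40
  Event 4 (sale 25): sell min(25,40)=25. stock: 40 - 25 = 15. total_sold = 42
  Event 5 (return 5): 15 + 5 = 20
  Event 6 (return 7): 20 + 7 = 27
  Event 7 (sale 9): sell min(9,27)=9. stock: 27 - 9 = 18. total_sold = 51
  Event 8 (restock 34): 18 + 34 = 52
  Event 9 (sale 8): sell min(8,52)=8. stock: 52 - 8 = 44. total_sold = 59
  Event 10 (sale 16): sell min(16,44)=16. stock: 44 - 16 = 28. total_sold = 75
  Event 11 (sale 8): sell min(8,28)=8. stock: 28 - 8 = 20. total_sold = 83
Final: stock = 20, total_sold = 83

Answer: 20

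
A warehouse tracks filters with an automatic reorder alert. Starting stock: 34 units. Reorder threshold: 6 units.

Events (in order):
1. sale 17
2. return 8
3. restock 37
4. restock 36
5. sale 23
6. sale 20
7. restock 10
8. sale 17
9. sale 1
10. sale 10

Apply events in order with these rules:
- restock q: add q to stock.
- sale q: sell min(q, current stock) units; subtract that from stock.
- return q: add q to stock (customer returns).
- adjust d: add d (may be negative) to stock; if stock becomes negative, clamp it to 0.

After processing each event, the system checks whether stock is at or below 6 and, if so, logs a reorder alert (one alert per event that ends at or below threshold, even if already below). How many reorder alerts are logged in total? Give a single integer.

Answer: 0

Derivation:
Processing events:
Start: stock = 34
  Event 1 (sale 17): sell min(17,34)=17. stock: 34 - 17 = 17. total_sold = 17
  Event 2 (return 8): 17 + 8 = 25
  Event 3 (restock 37): 25 + 37 = 62
  Event 4 (restock 36): 62 + 36 = 98
  Event 5 (sale 23): sell min(23,98)=23. stock: 98 - 23 = 75. total_sold = 40
  Event 6 (sale 20): sell min(20,75)=20. stock: 75 - 20 = 55. total_sold = 60
  Event 7 (restock 10): 55 + 10 = 65
  Event 8 (sale 17): sell min(17,65)=17. stock: 65 - 17 = 48. total_sold = 77
  Event 9 (sale 1): sell min(1,48)=1. stock: 48 - 1 = 47. total_sold = 78
  Event 10 (sale 10): sell min(10,47)=10. stock: 47 - 10 = 37. total_sold = 88
Final: stock = 37, total_sold = 88

Checking against threshold 6:
  After event 1: stock=17 > 6
  After event 2: stock=25 > 6
  After event 3: stock=62 > 6
  After event 4: stock=98 > 6
  After event 5: stock=75 > 6
  After event 6: stock=55 > 6
  After event 7: stock=65 > 6
  After event 8: stock=48 > 6
  After event 9: stock=47 > 6
  After event 10: stock=37 > 6
Alert events: []. Count = 0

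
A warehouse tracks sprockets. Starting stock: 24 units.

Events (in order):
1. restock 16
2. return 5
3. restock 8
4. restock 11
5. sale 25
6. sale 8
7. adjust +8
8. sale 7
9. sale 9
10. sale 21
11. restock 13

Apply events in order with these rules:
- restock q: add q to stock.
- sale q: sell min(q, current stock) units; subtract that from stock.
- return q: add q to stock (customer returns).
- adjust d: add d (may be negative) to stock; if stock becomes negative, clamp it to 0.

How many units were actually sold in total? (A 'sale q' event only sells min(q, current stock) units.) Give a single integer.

Processing events:
Start: stock = 24
  Event 1 (restock 16): 24 + 16 = 40
  Event 2 (return 5): 40 + 5 = 45
  Event 3 (restock 8): 45 + 8 = 53
  Event 4 (restock 11): 53 + 11 = 64
  Event 5 (sale 25): sell min(25,64)=25. stock: 64 - 25 = 39. total_sold = 25
  Event 6 (sale 8): sell min(8,39)=8. stock: 39 - 8 = 31. total_sold = 33
  Event 7 (adjust +8): 31 + 8 = 39
  Event 8 (sale 7): sell min(7,39)=7. stock: 39 - 7 = 32. total_sold = 40
  Event 9 (sale 9): sell min(9,32)=9. stock: 32 - 9 = 23. total_sold = 49
  Event 10 (sale 21): sell min(21,23)=21. stock: 23 - 21 = 2. total_sold = 70
  Event 11 (restock 13): 2 + 13 = 15
Final: stock = 15, total_sold = 70

Answer: 70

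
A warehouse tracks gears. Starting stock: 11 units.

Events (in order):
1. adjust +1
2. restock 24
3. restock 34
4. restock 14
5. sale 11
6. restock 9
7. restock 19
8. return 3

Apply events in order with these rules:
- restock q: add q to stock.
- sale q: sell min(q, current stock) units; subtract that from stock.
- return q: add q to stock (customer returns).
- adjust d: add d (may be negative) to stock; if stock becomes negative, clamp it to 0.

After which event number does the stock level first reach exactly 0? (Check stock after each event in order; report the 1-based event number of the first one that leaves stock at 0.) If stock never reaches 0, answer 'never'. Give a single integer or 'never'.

Answer: never

Derivation:
Processing events:
Start: stock = 11
  Event 1 (adjust +1): 11 + 1 = 12
  Event 2 (restock 24): 12 + 24 = 36
  Event 3 (restock 34): 36 + 34 = 70
  Event 4 (restock 14): 70 + 14 = 84
  Event 5 (sale 11): sell min(11,84)=11. stock: 84 - 11 = 73. total_sold = 11
  Event 6 (restock 9): 73 + 9 = 82
  Event 7 (restock 19): 82 + 19 = 101
  Event 8 (return 3): 101 + 3 = 104
Final: stock = 104, total_sold = 11

Stock never reaches 0.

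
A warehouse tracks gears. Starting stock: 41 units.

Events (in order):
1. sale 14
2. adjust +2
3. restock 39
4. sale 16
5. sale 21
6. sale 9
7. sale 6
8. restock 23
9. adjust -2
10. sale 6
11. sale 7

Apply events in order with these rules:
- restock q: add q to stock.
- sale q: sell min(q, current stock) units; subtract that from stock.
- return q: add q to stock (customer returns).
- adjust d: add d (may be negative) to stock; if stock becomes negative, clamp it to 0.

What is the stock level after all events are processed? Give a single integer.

Answer: 24

Derivation:
Processing events:
Start: stock = 41
  Event 1 (sale 14): sell min(14,41)=14. stock: 41 - 14 = 27. total_sold = 14
  Event 2 (adjust +2): 27 + 2 = 29
  Event 3 (restock 39): 29 + 39 = 68
  Event 4 (sale 16): sell min(16,68)=16. stock: 68 - 16 = 52. total_sold = 30
  Event 5 (sale 21): sell min(21,52)=21. stock: 52 - 21 = 31. total_sold = 51
  Event 6 (sale 9): sell min(9,31)=9. stock: 31 - 9 = 22. total_sold = 60
  Event 7 (sale 6): sell min(6,22)=6. stock: 22 - 6 = 16. total_sold = 66
  Event 8 (restock 23): 16 + 23 = 39
  Event 9 (adjust -2): 39 + -2 = 37
  Event 10 (sale 6): sell min(6,37)=6. stock: 37 - 6 = 31. total_sold = 72
  Event 11 (sale 7): sell min(7,31)=7. stock: 31 - 7 = 24. total_sold = 79
Final: stock = 24, total_sold = 79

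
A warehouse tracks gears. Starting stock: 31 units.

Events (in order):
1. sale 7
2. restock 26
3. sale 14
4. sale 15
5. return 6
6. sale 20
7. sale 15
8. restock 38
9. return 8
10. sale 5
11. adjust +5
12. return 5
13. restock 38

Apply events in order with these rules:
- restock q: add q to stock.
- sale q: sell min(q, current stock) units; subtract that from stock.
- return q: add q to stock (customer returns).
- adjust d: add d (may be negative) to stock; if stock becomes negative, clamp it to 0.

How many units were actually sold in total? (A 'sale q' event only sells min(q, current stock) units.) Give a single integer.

Processing events:
Start: stock = 31
  Event 1 (sale 7): sell min(7,31)=7. stock: 31 - 7 = 24. total_sold = 7
  Event 2 (restock 26): 24 + 26 = 50
  Event 3 (sale 14): sell min(14,50)=14. stock: 50 - 14 = 36. total_sold = 21
  Event 4 (sale 15): sell min(15,36)=15. stock: 36 - 15 = 21. total_sold = 36
  Event 5 (return 6): 21 + 6 = 27
  Event 6 (sale 20): sell min(20,27)=20. stock: 27 - 20 = 7. total_sold = 56
  Event 7 (sale 15): sell min(15,7)=7. stock: 7 - 7 = 0. total_sold = 63
  Event 8 (restock 38): 0 + 38 = 38
  Event 9 (return 8): 38 + 8 = 46
  Event 10 (sale 5): sell min(5,46)=5. stock: 46 - 5 = 41. total_sold = 68
  Event 11 (adjust +5): 41 + 5 = 46
  Event 12 (return 5): 46 + 5 = 51
  Event 13 (restock 38): 51 + 38 = 89
Final: stock = 89, total_sold = 68

Answer: 68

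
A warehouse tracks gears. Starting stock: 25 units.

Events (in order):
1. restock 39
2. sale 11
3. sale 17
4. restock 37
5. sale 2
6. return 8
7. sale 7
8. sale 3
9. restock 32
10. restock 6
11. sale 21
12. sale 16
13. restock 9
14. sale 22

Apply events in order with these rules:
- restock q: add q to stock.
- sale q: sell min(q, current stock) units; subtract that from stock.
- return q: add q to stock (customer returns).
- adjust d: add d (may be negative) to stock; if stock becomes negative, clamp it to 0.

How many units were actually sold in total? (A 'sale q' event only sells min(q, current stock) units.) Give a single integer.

Answer: 99

Derivation:
Processing events:
Start: stock = 25
  Event 1 (restock 39): 25 + 39 = 64
  Event 2 (sale 11): sell min(11,64)=11. stock: 64 - 11 = 53. total_sold = 11
  Event 3 (sale 17): sell min(17,53)=17. stock: 53 - 17 = 36. total_sold = 28
  Event 4 (restock 37): 36 + 37 = 73
  Event 5 (sale 2): sell min(2,73)=2. stock: 73 - 2 = 71. total_sold = 30
  Event 6 (return 8): 71 + 8 = 79
  Event 7 (sale 7): sell min(7,79)=7. stock: 79 - 7 = 72. total_sold = 37
  Event 8 (sale 3): sell min(3,72)=3. stock: 72 - 3 = 69. total_sold = 40
  Event 9 (restock 32): 69 + 32 = 101
  Event 10 (restock 6): 101 + 6 = 107
  Event 11 (sale 21): sell min(21,107)=21. stock: 107 - 21 = 86. total_sold = 61
  Event 12 (sale 16): sell min(16,86)=16. stock: 86 - 16 = 70. total_sold = 77
  Event 13 (restock 9): 70 + 9 = 79
  Event 14 (sale 22): sell min(22,79)=22. stock: 79 - 22 = 57. total_sold = 99
Final: stock = 57, total_sold = 99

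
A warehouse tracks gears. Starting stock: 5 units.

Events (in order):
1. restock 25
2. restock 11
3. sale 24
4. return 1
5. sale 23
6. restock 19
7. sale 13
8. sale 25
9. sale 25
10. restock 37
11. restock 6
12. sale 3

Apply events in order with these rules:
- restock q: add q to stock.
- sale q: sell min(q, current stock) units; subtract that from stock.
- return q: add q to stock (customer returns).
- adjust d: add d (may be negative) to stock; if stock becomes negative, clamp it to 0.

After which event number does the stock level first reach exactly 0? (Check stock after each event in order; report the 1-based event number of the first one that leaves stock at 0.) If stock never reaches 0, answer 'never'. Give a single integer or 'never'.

Answer: 5

Derivation:
Processing events:
Start: stock = 5
  Event 1 (restock 25): 5 + 25 = 30
  Event 2 (restock 11): 30 + 11 = 41
  Event 3 (sale 24): sell min(24,41)=24. stock: 41 - 24 = 17. total_sold = 24
  Event 4 (return 1): 17 + 1 = 18
  Event 5 (sale 23): sell min(23,18)=18. stock: 18 - 18 = 0. total_sold = 42
  Event 6 (restock 19): 0 + 19 = 19
  Event 7 (sale 13): sell min(13,19)=13. stock: 19 - 13 = 6. total_sold = 55
  Event 8 (sale 25): sell min(25,6)=6. stock: 6 - 6 = 0. total_sold = 61
  Event 9 (sale 25): sell min(25,0)=0. stock: 0 - 0 = 0. total_sold = 61
  Event 10 (restock 37): 0 + 37 = 37
  Event 11 (restock 6): 37 + 6 = 43
  Event 12 (sale 3): sell min(3,43)=3. stock: 43 - 3 = 40. total_sold = 64
Final: stock = 40, total_sold = 64

First zero at event 5.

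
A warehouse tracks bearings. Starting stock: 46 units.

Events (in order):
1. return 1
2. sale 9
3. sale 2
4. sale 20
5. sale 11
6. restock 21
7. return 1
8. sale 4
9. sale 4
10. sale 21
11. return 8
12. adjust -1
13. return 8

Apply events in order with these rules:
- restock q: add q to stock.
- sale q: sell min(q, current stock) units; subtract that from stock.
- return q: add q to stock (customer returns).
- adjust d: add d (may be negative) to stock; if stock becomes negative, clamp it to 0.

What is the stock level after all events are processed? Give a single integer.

Processing events:
Start: stock = 46
  Event 1 (return 1): 46 + 1 = 47
  Event 2 (sale 9): sell min(9,47)=9. stock: 47 - 9 = 38. total_sold = 9
  Event 3 (sale 2): sell min(2,38)=2. stock: 38 - 2 = 36. total_sold = 11
  Event 4 (sale 20): sell min(20,36)=20. stock: 36 - 20 = 16. total_sold = 31
  Event 5 (sale 11): sell min(11,16)=11. stock: 16 - 11 = 5. total_sold = 42
  Event 6 (restock 21): 5 + 21 = 26
  Event 7 (return 1): 26 + 1 = 27
  Event 8 (sale 4): sell min(4,27)=4. stock: 27 - 4 = 23. total_sold = 46
  Event 9 (sale 4): sell min(4,23)=4. stock: 23 - 4 = 19. total_sold = 50
  Event 10 (sale 21): sell min(21,19)=19. stock: 19 - 19 = 0. total_sold = 69
  Event 11 (return 8): 0 + 8 = 8
  Event 12 (adjust -1): 8 + -1 = 7
  Event 13 (return 8): 7 + 8 = 15
Final: stock = 15, total_sold = 69

Answer: 15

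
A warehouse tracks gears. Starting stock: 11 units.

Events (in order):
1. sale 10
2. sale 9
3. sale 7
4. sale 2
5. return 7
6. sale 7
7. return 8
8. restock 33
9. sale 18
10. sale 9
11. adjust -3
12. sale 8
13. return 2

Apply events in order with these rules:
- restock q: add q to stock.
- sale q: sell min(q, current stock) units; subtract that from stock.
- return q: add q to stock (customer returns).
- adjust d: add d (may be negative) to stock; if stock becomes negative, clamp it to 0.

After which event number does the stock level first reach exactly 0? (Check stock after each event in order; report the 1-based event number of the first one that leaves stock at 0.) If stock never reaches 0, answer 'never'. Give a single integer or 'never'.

Answer: 2

Derivation:
Processing events:
Start: stock = 11
  Event 1 (sale 10): sell min(10,11)=10. stock: 11 - 10 = 1. total_sold = 10
  Event 2 (sale 9): sell min(9,1)=1. stock: 1 - 1 = 0. total_sold = 11
  Event 3 (sale 7): sell min(7,0)=0. stock: 0 - 0 = 0. total_sold = 11
  Event 4 (sale 2): sell min(2,0)=0. stock: 0 - 0 = 0. total_sold = 11
  Event 5 (return 7): 0 + 7 = 7
  Event 6 (sale 7): sell min(7,7)=7. stock: 7 - 7 = 0. total_sold = 18
  Event 7 (return 8): 0 + 8 = 8
  Event 8 (restock 33): 8 + 33 = 41
  Event 9 (sale 18): sell min(18,41)=18. stock: 41 - 18 = 23. total_sold = 36
  Event 10 (sale 9): sell min(9,23)=9. stock: 23 - 9 = 14. total_sold = 45
  Event 11 (adjust -3): 14 + -3 = 11
  Event 12 (sale 8): sell min(8,11)=8. stock: 11 - 8 = 3. total_sold = 53
  Event 13 (return 2): 3 + 2 = 5
Final: stock = 5, total_sold = 53

First zero at event 2.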